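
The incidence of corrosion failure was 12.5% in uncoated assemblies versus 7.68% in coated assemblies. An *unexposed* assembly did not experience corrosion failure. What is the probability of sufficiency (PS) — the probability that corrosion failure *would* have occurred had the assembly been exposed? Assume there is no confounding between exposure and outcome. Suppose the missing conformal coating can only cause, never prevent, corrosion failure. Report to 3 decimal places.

p₁ = 0.125, p₀ = 0.0768.
Under exogeneity and monotonicity, PS = (p₁ − p₀) / (1 − p₀).
PS = (0.125 − 0.0768) / (1 − 0.0768) = 0.0482 / 0.9232 ≈ 0.0522

PS ≈ 0.052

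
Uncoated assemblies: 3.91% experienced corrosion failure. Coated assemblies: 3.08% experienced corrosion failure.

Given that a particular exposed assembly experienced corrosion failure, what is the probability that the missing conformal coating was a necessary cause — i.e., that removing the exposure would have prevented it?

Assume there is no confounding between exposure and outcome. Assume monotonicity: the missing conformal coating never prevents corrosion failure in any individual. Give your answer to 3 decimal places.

p₁ = 0.0391, p₀ = 0.0308.
Under exogeneity and monotonicity, PN = (p₁ − p₀) / p₁.
PN = (0.0391 − 0.0308) / 0.0391 = 0.0083 / 0.0391 ≈ 0.2123

PN ≈ 0.212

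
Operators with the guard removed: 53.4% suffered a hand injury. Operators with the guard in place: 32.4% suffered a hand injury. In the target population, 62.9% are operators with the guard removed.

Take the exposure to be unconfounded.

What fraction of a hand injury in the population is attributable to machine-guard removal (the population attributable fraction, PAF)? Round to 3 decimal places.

PAF ≈ 0.290

p₁ = 0.534, p₀ = 0.324.
Overall risk P(Y=1) = π·p₁ + (1−π)·p₀ = 0.629×0.534 + 0.371×0.324 = 0.45609.
Under exogeneity, PAF = [P(Y=1) − p₀] / P(Y=1).
PAF = (0.45609 − 0.324) / 0.45609 ≈ 0.2896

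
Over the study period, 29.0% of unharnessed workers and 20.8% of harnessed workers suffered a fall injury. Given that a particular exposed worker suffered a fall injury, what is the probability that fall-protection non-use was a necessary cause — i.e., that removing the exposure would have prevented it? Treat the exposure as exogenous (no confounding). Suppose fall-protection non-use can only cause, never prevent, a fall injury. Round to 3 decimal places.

PN ≈ 0.283

p₁ = 0.29, p₀ = 0.208.
Under exogeneity and monotonicity, PN = (p₁ − p₀) / p₁.
PN = (0.29 − 0.208) / 0.29 = 0.082 / 0.29 ≈ 0.2828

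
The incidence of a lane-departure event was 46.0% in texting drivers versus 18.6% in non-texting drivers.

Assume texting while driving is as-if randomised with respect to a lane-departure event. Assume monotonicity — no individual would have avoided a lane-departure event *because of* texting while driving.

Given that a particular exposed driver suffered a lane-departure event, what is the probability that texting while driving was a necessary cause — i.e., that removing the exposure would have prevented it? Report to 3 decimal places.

p₁ = 0.46, p₀ = 0.186.
Under exogeneity and monotonicity, PN = (p₁ − p₀) / p₁.
PN = (0.46 − 0.186) / 0.46 = 0.274 / 0.46 ≈ 0.5957

PN ≈ 0.596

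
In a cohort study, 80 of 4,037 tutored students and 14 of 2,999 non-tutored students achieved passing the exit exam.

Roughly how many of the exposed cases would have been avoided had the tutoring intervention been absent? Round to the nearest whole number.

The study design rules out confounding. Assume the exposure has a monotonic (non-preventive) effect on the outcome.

about 61 cases

p₁ = P(outcome | exposed) = 80/4037 = 0.019817
p₀ = P(outcome | unexposed) = 14/2999 = 0.0046682
PN = (p₁ − p₀)/p₁ = (0.019817 − 0.0046682) / 0.019817 ≈ 0.76443.
Attributable cases ≈ PN × (exposed cases) = 0.76443 × 80 ≈ 61.15.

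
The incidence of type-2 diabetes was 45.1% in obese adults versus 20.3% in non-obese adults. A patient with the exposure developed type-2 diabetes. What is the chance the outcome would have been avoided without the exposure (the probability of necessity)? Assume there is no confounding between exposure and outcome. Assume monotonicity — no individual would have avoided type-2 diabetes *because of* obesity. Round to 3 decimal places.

p₁ = 0.451, p₀ = 0.203.
Under exogeneity and monotonicity, PN = (p₁ − p₀) / p₁.
PN = (0.451 − 0.203) / 0.451 = 0.248 / 0.451 ≈ 0.5499

PN ≈ 0.550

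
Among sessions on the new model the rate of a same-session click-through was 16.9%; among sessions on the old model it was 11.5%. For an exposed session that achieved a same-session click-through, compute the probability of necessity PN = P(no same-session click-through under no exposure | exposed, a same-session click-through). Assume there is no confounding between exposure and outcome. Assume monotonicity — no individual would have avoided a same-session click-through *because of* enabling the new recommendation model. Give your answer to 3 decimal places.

p₁ = 0.169, p₀ = 0.115.
Under exogeneity and monotonicity, PN = (p₁ − p₀) / p₁.
PN = (0.169 − 0.115) / 0.169 = 0.054 / 0.169 ≈ 0.3195

PN ≈ 0.320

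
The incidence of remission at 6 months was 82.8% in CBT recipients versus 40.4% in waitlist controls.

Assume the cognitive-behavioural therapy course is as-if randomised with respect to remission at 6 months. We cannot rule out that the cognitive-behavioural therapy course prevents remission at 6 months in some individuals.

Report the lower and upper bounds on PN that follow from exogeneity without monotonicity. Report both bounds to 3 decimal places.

p₁ = 0.828, p₀ = 0.404.
Under exogeneity alone the bounds on PN are max{0,(p₁−p₀)/p₁} ≤ PN ≤ min{1,(1−p₀)/p₁}.
  lower = (p₁ − p₀)/p₁ = 0.424 / 0.828 ≈ 0.5121
  upper = min{1, (1 − p₀)/p₁} = 0.596 / 0.828 ≈ 0.7198

0.512 ≤ PN ≤ 0.720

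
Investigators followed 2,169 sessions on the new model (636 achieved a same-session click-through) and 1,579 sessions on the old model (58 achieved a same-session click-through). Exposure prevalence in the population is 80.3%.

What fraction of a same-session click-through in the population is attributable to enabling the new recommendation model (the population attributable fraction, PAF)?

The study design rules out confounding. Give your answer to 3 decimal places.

p₁ = P(outcome | exposed) = 636/2169 = 0.29322
p₀ = P(outcome | unexposed) = 58/1579 = 0.036732
Overall risk P(Y=1) = π·p₁ + (1−π)·p₀ = 0.803×0.29322 + 0.197×0.036732 = 0.24269.
Under exogeneity, PAF = [P(Y=1) − p₀] / P(Y=1).
PAF = (0.24269 − 0.036732) / 0.24269 ≈ 0.8486

PAF ≈ 0.849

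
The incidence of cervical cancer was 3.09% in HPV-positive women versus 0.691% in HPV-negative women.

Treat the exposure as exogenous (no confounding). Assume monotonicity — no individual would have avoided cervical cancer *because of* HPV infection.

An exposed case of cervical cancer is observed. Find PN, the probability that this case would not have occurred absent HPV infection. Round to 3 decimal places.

PN ≈ 0.776

p₁ = 0.0309, p₀ = 0.00691.
Under exogeneity and monotonicity, PN = (p₁ − p₀) / p₁.
PN = (0.0309 − 0.00691) / 0.0309 = 0.02399 / 0.0309 ≈ 0.7764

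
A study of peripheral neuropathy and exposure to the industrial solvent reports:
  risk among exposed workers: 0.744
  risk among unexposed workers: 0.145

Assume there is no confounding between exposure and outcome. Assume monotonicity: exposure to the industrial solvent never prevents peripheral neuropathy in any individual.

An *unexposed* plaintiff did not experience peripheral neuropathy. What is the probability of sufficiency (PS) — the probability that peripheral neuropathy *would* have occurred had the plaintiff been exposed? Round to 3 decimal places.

PS ≈ 0.701

Let p₁ = 0.744, p₀ = 0.145.
Under exogeneity and monotonicity, PS = (p₁ − p₀) / (1 − p₀).
PS = (0.744 − 0.145) / (1 − 0.145) = 0.599 / 0.855 ≈ 0.7006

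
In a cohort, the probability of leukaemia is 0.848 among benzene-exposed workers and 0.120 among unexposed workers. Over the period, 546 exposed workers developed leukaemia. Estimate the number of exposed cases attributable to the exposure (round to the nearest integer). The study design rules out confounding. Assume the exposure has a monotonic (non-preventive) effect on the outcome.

about 469 cases

Let p₁ = 0.848, p₀ = 0.12.
PN = (p₁ − p₀)/p₁ = (0.848 − 0.12) / 0.848 ≈ 0.85849.
Attributable cases ≈ PN × (exposed cases) = 0.85849 × 546 ≈ 468.74.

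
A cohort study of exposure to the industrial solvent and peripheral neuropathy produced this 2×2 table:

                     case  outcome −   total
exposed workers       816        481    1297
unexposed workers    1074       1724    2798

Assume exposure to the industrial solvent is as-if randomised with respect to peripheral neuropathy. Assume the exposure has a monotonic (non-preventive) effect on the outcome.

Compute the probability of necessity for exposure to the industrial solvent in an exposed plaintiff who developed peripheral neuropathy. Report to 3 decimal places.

PN ≈ 0.390

p₁ = P(outcome | exposed) = 816/1297 = 0.62914
p₀ = P(outcome | unexposed) = 1074/2798 = 0.38385
Under exogeneity and monotonicity, PN = (p₁ − p₀) / p₁.
PN = (0.62914 − 0.38385) / 0.62914 = 0.2453 / 0.62914 ≈ 0.3899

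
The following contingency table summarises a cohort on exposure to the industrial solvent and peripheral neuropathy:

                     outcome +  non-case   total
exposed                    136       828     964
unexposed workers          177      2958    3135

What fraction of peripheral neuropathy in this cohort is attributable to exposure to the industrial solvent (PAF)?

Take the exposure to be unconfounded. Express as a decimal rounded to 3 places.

p₁ = P(outcome | exposed) = 136/964 = 0.14108
p₀ = P(outcome | unexposed) = 177/3135 = 0.056459
Exposure prevalence π = 964/4099 = 0.23518; overall risk P(Y=1) = 0.07636.
Under exogeneity, PAF = [P(Y=1) − p₀]/P(Y=1).
PAF = (0.07636 − 0.056459) / 0.07636 ≈ 0.2606

PAF ≈ 0.261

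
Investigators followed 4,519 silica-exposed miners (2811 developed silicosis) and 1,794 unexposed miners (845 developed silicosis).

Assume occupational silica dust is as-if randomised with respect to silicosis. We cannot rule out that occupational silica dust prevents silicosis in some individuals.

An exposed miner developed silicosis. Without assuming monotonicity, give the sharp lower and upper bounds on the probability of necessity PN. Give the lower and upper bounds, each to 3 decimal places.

0.243 ≤ PN ≤ 0.850

p₁ = P(outcome | exposed) = 2811/4519 = 0.62204
p₀ = P(outcome | unexposed) = 845/1794 = 0.47101
Under exogeneity alone the bounds on PN are max{0,(p₁−p₀)/p₁} ≤ PN ≤ min{1,(1−p₀)/p₁}.
  lower = (p₁ − p₀)/p₁ = 0.15103 / 0.62204 ≈ 0.2428
  upper = min{1, (1 − p₀)/p₁} = 0.52899 / 0.62204 ≈ 0.8504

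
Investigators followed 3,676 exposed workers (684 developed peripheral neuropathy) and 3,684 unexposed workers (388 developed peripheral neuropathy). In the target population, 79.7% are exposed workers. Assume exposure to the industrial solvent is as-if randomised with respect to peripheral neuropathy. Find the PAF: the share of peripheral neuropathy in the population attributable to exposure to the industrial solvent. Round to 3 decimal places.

p₁ = P(outcome | exposed) = 684/3676 = 0.18607
p₀ = P(outcome | unexposed) = 388/3684 = 0.10532
Overall risk P(Y=1) = π·p₁ + (1−π)·p₀ = 0.797×0.18607 + 0.203×0.10532 = 0.16968.
Under exogeneity, PAF = [P(Y=1) − p₀] / P(Y=1).
PAF = (0.16968 − 0.10532) / 0.16968 ≈ 0.3793

PAF ≈ 0.379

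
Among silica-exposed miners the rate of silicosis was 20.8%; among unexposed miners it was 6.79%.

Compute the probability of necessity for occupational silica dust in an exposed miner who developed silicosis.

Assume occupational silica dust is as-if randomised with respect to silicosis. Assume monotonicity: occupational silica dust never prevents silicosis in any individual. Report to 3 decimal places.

PN ≈ 0.674

p₁ = 0.208, p₀ = 0.0679.
Under exogeneity and monotonicity, PN = (p₁ − p₀) / p₁.
PN = (0.208 − 0.0679) / 0.208 = 0.1401 / 0.208 ≈ 0.6736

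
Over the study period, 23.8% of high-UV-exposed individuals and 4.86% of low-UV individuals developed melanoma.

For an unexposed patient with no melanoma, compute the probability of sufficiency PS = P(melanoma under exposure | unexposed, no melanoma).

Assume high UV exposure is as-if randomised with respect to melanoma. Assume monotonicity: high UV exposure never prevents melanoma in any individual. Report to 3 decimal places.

PS ≈ 0.199

p₁ = 0.238, p₀ = 0.0486.
Under exogeneity and monotonicity, PS = (p₁ − p₀) / (1 − p₀).
PS = (0.238 − 0.0486) / (1 − 0.0486) = 0.1894 / 0.9514 ≈ 0.1991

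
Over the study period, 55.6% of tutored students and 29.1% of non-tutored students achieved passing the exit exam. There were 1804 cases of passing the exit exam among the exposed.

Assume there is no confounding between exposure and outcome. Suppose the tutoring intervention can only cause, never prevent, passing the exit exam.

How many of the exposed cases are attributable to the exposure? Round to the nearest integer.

about 860 cases

p₁ = 0.556, p₀ = 0.291.
PN = (p₁ − p₀)/p₁ = (0.556 − 0.291) / 0.556 ≈ 0.47662.
Attributable cases ≈ PN × (exposed cases) = 0.47662 × 1804 ≈ 859.82.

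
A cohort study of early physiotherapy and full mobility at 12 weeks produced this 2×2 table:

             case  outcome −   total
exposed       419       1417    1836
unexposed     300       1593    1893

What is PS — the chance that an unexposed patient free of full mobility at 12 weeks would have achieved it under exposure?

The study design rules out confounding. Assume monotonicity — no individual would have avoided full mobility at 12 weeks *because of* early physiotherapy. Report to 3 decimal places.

p₁ = P(outcome | exposed) = 419/1836 = 0.22821
p₀ = P(outcome | unexposed) = 300/1893 = 0.15848
Under exogeneity and monotonicity, PS = (p₁ − p₀)/(1 − p₀).
PS = (0.22821 − 0.15848) / 0.84152 ≈ 0.0829

PS ≈ 0.083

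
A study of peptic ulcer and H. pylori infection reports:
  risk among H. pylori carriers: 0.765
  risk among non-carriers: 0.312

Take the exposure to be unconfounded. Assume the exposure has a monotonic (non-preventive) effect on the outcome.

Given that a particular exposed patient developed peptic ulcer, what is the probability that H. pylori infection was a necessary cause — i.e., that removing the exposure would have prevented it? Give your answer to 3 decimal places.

Let p₁ = 0.765, p₀ = 0.312.
Under exogeneity and monotonicity, PN = (p₁ − p₀) / p₁.
PN = (0.765 − 0.312) / 0.765 = 0.453 / 0.765 ≈ 0.5922

PN ≈ 0.592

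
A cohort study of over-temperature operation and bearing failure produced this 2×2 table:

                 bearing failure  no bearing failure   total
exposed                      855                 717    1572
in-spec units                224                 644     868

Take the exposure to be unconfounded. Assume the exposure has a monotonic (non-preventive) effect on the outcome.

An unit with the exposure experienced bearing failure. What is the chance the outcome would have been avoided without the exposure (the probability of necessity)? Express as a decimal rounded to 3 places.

p₁ = P(outcome | exposed) = 855/1572 = 0.54389
p₀ = P(outcome | unexposed) = 224/868 = 0.25806
Under exogeneity and monotonicity, PN = (p₁ − p₀)/p₁.
PN = (0.54389 − 0.25806) / 0.54389 ≈ 0.5255

PN ≈ 0.526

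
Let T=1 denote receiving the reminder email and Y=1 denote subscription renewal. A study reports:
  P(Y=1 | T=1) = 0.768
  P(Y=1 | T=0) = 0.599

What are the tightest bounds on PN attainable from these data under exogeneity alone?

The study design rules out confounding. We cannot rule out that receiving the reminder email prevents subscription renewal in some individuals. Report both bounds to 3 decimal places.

Let p₁ = 0.768, p₀ = 0.599.
Under exogeneity alone the bounds on PN are max{0,(p₁−p₀)/p₁} ≤ PN ≤ min{1,(1−p₀)/p₁}.
  lower = (p₁ − p₀)/p₁ = 0.169 / 0.768 ≈ 0.2201
  upper = min{1, (1 − p₀)/p₁} = 0.401 / 0.768 ≈ 0.5221

0.220 ≤ PN ≤ 0.522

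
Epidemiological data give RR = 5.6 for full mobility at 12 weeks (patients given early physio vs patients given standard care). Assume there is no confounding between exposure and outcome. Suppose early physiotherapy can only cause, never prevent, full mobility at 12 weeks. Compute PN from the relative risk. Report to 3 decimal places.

Under exogeneity and monotonicity, PN = (RR − 1) / RR = 1 − 1/RR.
PN = (5.6 − 1) / 5.6 = 4.6 / 5.6 ≈ 0.8214

PN ≈ 0.821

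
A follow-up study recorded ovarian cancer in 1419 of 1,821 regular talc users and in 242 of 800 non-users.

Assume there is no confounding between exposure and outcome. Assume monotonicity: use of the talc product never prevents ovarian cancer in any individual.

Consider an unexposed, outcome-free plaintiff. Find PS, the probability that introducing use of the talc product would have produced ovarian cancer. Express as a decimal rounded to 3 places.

PS ≈ 0.684

p₁ = P(outcome | exposed) = 1419/1821 = 0.77924
p₀ = P(outcome | unexposed) = 242/800 = 0.3025
Under exogeneity and monotonicity, PS = (p₁ − p₀) / (1 − p₀).
PS = (0.77924 − 0.3025) / (1 − 0.3025) = 0.47674 / 0.6975 ≈ 0.6835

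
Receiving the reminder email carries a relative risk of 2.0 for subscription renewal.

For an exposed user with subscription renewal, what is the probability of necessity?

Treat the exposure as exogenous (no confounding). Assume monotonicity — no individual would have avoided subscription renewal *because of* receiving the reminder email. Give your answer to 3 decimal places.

Under exogeneity and monotonicity, PN = (RR − 1) / RR = 1 − 1/RR.
PN = (2.0 − 1) / 2.0 = 1 / 2.0 ≈ 0.5000

PN ≈ 0.500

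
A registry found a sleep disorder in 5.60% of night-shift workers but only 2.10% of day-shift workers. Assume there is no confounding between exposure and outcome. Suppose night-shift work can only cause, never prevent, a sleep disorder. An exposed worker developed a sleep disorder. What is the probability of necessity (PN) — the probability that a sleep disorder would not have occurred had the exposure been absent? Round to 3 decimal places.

PN ≈ 0.625

p₁ = 0.056, p₀ = 0.021.
Under exogeneity and monotonicity, PN = (p₁ − p₀) / p₁.
PN = (0.056 − 0.021) / 0.056 = 0.035 / 0.056 ≈ 0.6250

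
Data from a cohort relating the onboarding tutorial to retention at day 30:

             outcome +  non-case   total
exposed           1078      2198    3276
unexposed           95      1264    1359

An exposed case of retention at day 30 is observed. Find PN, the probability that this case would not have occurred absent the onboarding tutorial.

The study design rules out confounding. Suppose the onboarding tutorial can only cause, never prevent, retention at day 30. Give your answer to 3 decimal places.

PN ≈ 0.788

p₁ = P(outcome | exposed) = 1078/3276 = 0.32906
p₀ = P(outcome | unexposed) = 95/1359 = 0.069904
Under exogeneity and monotonicity, PN = (p₁ − p₀)/p₁.
PN = (0.32906 − 0.069904) / 0.32906 ≈ 0.7876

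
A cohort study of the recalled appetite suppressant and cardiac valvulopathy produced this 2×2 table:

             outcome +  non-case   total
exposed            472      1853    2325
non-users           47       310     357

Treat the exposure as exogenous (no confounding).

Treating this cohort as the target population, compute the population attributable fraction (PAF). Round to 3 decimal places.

PAF ≈ 0.320

p₁ = P(outcome | exposed) = 472/2325 = 0.20301
p₀ = P(outcome | unexposed) = 47/357 = 0.13165
Exposure prevalence π = 2325/2682 = 0.86689; overall risk P(Y=1) = 0.19351.
Under exogeneity, PAF = [P(Y=1) − p₀]/P(Y=1).
PAF = (0.19351 − 0.13165) / 0.19351 ≈ 0.3197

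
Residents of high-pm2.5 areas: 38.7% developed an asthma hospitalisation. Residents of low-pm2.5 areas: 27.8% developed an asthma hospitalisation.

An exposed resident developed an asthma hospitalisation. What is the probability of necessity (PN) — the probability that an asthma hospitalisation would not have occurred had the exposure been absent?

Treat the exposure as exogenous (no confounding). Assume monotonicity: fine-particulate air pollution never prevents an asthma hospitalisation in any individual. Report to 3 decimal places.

PN ≈ 0.282

p₁ = 0.387, p₀ = 0.278.
Under exogeneity and monotonicity, PN = (p₁ − p₀) / p₁.
PN = (0.387 − 0.278) / 0.387 = 0.109 / 0.387 ≈ 0.2817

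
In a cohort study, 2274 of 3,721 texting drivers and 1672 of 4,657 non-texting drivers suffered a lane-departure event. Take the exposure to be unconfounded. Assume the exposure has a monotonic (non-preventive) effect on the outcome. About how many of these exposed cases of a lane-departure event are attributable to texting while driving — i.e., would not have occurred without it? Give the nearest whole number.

p₁ = P(outcome | exposed) = 2274/3721 = 0.61113
p₀ = P(outcome | unexposed) = 1672/4657 = 0.35903
PN = (p₁ − p₀)/p₁ = (0.61113 − 0.35903) / 0.61113 ≈ 0.41251.
Attributable cases ≈ PN × (exposed cases) = 0.41251 × 2274 ≈ 938.05.

about 938 cases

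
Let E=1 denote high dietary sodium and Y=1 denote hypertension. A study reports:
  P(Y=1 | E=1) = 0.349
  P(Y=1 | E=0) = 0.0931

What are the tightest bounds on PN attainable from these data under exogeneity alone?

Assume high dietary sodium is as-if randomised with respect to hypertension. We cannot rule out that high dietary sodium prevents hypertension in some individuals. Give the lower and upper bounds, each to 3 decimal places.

Let p₁ = 0.349, p₀ = 0.0931.
Under exogeneity alone the bounds on PN are max{0,(p₁−p₀)/p₁} ≤ PN ≤ min{1,(1−p₀)/p₁}.
  lower = (p₁ − p₀)/p₁ = 0.2559 / 0.349 ≈ 0.7332
  upper = min{1, (1 − p₀)/p₁} = 0.9069 / 0.349 ≈ 2.5986 → capped at 1

0.733 ≤ PN ≤ 1.000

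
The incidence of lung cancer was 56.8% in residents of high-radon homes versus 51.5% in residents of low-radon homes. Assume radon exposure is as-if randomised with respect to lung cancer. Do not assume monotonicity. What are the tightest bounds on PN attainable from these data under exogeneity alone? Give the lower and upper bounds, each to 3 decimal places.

p₁ = 0.568, p₀ = 0.515.
Under exogeneity alone the bounds on PN are max{0,(p₁−p₀)/p₁} ≤ PN ≤ min{1,(1−p₀)/p₁}.
  lower = (p₁ − p₀)/p₁ = 0.053 / 0.568 ≈ 0.0933
  upper = min{1, (1 − p₀)/p₁} = 0.485 / 0.568 ≈ 0.8539

0.093 ≤ PN ≤ 0.854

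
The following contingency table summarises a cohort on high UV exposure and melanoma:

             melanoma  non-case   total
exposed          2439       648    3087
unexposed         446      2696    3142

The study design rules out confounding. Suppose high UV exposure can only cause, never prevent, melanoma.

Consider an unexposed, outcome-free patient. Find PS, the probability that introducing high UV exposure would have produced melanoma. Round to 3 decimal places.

p₁ = P(outcome | exposed) = 2439/3087 = 0.79009
p₀ = P(outcome | unexposed) = 446/3142 = 0.14195
Under exogeneity and monotonicity, PS = (p₁ − p₀)/(1 − p₀).
PS = (0.79009 − 0.14195) / 0.85805 ≈ 0.7554

PS ≈ 0.755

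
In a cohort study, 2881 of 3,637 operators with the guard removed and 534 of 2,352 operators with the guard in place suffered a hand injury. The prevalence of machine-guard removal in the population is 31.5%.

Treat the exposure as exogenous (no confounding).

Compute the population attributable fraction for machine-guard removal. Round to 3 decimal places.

p₁ = P(outcome | exposed) = 2881/3637 = 0.79214
p₀ = P(outcome | unexposed) = 534/2352 = 0.22704
Overall risk P(Y=1) = π·p₁ + (1−π)·p₀ = 0.315×0.79214 + 0.685×0.22704 = 0.40505.
Under exogeneity, PAF = [P(Y=1) − p₀] / P(Y=1).
PAF = (0.40505 − 0.22704) / 0.40505 ≈ 0.4395

PAF ≈ 0.439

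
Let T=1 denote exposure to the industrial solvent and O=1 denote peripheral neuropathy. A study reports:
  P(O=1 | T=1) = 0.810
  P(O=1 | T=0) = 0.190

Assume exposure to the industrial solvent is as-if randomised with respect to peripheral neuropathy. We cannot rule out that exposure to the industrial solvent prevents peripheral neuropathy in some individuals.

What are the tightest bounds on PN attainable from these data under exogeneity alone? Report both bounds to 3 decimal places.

Let p₁ = 0.81, p₀ = 0.19.
Under exogeneity alone the bounds on PN are max{0,(p₁−p₀)/p₁} ≤ PN ≤ min{1,(1−p₀)/p₁}.
  lower = (p₁ − p₀)/p₁ = 0.62 / 0.81 ≈ 0.7654
  upper = min{1, (1 − p₀)/p₁} = 0.81 / 0.81 ≈ 1.0000

0.765 ≤ PN ≤ 1.000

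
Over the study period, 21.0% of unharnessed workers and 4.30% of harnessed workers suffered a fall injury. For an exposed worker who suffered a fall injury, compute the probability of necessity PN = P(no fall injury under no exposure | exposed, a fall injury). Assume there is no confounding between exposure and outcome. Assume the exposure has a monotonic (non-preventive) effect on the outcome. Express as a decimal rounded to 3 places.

p₁ = 0.21, p₀ = 0.043.
Under exogeneity and monotonicity, PN = (p₁ − p₀) / p₁.
PN = (0.21 − 0.043) / 0.21 = 0.167 / 0.21 ≈ 0.7952

PN ≈ 0.795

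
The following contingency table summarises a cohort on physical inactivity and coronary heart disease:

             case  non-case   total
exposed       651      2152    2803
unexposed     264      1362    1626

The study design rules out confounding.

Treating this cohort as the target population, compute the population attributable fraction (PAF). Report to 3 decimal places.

PAF ≈ 0.214

p₁ = P(outcome | exposed) = 651/2803 = 0.23225
p₀ = P(outcome | unexposed) = 264/1626 = 0.16236
Exposure prevalence π = 2803/4429 = 0.63287; overall risk P(Y=1) = 0.20659.
Under exogeneity, PAF = [P(Y=1) − p₀]/P(Y=1).
PAF = (0.20659 − 0.16236) / 0.20659 ≈ 0.2141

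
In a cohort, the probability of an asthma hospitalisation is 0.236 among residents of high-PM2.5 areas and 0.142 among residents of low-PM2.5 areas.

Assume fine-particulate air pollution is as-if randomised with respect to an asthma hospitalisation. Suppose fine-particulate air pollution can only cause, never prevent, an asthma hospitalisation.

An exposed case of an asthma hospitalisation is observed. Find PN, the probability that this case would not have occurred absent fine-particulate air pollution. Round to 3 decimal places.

Let p₁ = 0.236, p₀ = 0.142.
Under exogeneity and monotonicity, PN = (p₁ − p₀) / p₁.
PN = (0.236 − 0.142) / 0.236 = 0.094 / 0.236 ≈ 0.3983

PN ≈ 0.398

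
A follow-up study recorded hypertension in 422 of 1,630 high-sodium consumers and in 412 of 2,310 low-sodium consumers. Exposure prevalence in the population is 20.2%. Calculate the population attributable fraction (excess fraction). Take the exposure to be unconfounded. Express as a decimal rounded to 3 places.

p₁ = P(outcome | exposed) = 422/1630 = 0.2589
p₀ = P(outcome | unexposed) = 412/2310 = 0.17835
Overall risk P(Y=1) = π·p₁ + (1−π)·p₀ = 0.202×0.2589 + 0.798×0.17835 = 0.19462.
Under exogeneity, PAF = [P(Y=1) − p₀] / P(Y=1).
PAF = (0.19462 − 0.17835) / 0.19462 ≈ 0.0836

PAF ≈ 0.084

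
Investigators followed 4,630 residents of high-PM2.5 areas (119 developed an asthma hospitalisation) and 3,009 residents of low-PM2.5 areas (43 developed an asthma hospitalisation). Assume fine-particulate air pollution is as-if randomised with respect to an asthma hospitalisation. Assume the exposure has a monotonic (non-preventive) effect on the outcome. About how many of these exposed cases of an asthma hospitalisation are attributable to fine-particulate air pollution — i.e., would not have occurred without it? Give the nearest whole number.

about 53 cases

p₁ = P(outcome | exposed) = 119/4630 = 0.025702
p₀ = P(outcome | unexposed) = 43/3009 = 0.01429
PN = (p₁ − p₀)/p₁ = (0.025702 − 0.01429) / 0.025702 ≈ 0.44399.
Attributable cases ≈ PN × (exposed cases) = 0.44399 × 119 ≈ 52.84.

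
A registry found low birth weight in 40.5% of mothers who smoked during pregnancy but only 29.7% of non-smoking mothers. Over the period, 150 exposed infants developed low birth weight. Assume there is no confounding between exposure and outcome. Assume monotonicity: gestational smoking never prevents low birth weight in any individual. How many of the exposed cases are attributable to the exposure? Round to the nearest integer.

about 40 cases

p₁ = 0.405, p₀ = 0.297.
PN = (p₁ − p₀)/p₁ = (0.405 − 0.297) / 0.405 ≈ 0.26667.
Attributable cases ≈ PN × (exposed cases) = 0.26667 × 150 ≈ 40.00.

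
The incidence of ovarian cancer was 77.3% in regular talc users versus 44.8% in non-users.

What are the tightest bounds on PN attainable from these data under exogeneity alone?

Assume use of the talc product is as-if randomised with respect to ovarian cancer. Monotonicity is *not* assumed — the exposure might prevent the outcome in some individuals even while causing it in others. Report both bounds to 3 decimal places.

0.420 ≤ PN ≤ 0.714

p₁ = 0.773, p₀ = 0.448.
Under exogeneity alone the bounds on PN are max{0,(p₁−p₀)/p₁} ≤ PN ≤ min{1,(1−p₀)/p₁}.
  lower = (p₁ − p₀)/p₁ = 0.325 / 0.773 ≈ 0.4204
  upper = min{1, (1 − p₀)/p₁} = 0.552 / 0.773 ≈ 0.7141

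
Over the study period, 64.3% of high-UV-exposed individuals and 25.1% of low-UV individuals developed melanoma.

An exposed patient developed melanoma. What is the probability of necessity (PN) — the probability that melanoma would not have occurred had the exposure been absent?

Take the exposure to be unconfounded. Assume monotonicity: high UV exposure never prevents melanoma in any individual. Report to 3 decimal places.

p₁ = 0.643, p₀ = 0.251.
Under exogeneity and monotonicity, PN = (p₁ − p₀) / p₁.
PN = (0.643 − 0.251) / 0.643 = 0.392 / 0.643 ≈ 0.6096

PN ≈ 0.610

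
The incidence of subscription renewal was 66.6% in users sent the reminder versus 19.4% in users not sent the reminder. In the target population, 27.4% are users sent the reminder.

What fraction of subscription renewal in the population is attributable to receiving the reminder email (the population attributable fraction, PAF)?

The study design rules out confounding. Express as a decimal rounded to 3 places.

PAF ≈ 0.400

p₁ = 0.666, p₀ = 0.194.
Overall risk P(Y=1) = π·p₁ + (1−π)·p₀ = 0.274×0.666 + 0.726×0.194 = 0.32333.
Under exogeneity, PAF = [P(Y=1) − p₀] / P(Y=1).
PAF = (0.32333 − 0.194) / 0.32333 ≈ 0.4000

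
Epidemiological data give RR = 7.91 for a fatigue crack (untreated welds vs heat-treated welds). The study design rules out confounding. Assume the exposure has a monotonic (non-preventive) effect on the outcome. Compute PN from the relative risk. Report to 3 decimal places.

Under exogeneity and monotonicity, PN = (RR − 1) / RR = 1 − 1/RR.
PN = (7.91 − 1) / 7.91 = 6.91 / 7.91 ≈ 0.8736

PN ≈ 0.874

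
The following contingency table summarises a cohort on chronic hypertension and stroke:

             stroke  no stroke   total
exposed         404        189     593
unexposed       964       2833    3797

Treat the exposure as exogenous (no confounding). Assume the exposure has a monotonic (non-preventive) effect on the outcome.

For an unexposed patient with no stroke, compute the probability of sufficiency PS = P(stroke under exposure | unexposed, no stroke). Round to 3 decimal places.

PS ≈ 0.573

p₁ = P(outcome | exposed) = 404/593 = 0.68128
p₀ = P(outcome | unexposed) = 964/3797 = 0.25388
Under exogeneity and monotonicity, PS = (p₁ − p₀) / (1 − p₀).
PS = (0.68128 − 0.25388) / (1 − 0.25388) = 0.4274 / 0.74612 ≈ 0.5728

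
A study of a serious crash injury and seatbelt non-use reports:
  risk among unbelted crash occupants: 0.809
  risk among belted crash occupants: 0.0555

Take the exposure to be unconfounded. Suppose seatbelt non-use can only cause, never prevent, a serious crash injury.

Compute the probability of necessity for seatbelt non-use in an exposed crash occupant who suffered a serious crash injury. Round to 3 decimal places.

PN ≈ 0.931

Let p₁ = 0.809, p₀ = 0.0555.
Under exogeneity and monotonicity, PN = (p₁ − p₀) / p₁.
PN = (0.809 − 0.0555) / 0.809 = 0.7535 / 0.809 ≈ 0.9314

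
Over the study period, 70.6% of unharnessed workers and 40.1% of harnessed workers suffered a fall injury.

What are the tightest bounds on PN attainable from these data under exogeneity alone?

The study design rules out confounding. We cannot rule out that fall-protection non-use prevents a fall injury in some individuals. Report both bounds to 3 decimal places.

p₁ = 0.706, p₀ = 0.401.
Under exogeneity alone the bounds on PN are max{0,(p₁−p₀)/p₁} ≤ PN ≤ min{1,(1−p₀)/p₁}.
  lower = (p₁ − p₀)/p₁ = 0.305 / 0.706 ≈ 0.4320
  upper = min{1, (1 − p₀)/p₁} = 0.599 / 0.706 ≈ 0.8484

0.432 ≤ PN ≤ 0.848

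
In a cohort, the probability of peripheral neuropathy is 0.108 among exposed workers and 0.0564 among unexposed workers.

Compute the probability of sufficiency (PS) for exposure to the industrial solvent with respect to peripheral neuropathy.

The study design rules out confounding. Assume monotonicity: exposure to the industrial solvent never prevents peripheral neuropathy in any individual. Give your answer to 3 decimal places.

PS ≈ 0.055

Let p₁ = 0.108, p₀ = 0.0564.
Under exogeneity and monotonicity, PS = (p₁ − p₀) / (1 − p₀).
PS = (0.108 − 0.0564) / (1 − 0.0564) = 0.0516 / 0.9436 ≈ 0.0547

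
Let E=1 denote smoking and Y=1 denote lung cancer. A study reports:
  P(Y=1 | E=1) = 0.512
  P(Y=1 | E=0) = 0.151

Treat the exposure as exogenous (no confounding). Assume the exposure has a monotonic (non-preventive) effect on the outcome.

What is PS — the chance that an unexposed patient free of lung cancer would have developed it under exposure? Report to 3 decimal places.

PS ≈ 0.425

Let p₁ = 0.512, p₀ = 0.151.
Under exogeneity and monotonicity, PS = (p₁ − p₀) / (1 − p₀).
PS = (0.512 − 0.151) / (1 − 0.151) = 0.361 / 0.849 ≈ 0.4252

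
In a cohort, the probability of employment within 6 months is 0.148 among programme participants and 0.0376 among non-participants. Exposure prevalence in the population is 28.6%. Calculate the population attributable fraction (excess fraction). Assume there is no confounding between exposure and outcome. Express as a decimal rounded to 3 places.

PAF ≈ 0.456

Let p₁ = 0.148, p₀ = 0.0376.
Overall risk P(Y=1) = π·p₁ + (1−π)·p₀ = 0.286×0.148 + 0.714×0.0376 = 0.069174.
Under exogeneity, PAF = [P(Y=1) − p₀] / P(Y=1).
PAF = (0.069174 − 0.0376) / 0.069174 ≈ 0.4564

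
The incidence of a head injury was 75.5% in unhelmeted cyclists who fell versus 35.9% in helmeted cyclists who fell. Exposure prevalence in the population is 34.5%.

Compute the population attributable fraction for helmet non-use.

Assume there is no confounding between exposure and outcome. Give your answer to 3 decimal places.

p₁ = 0.755, p₀ = 0.359.
Overall risk P(Y=1) = π·p₁ + (1−π)·p₀ = 0.345×0.755 + 0.655×0.359 = 0.49562.
Under exogeneity, PAF = [P(Y=1) − p₀] / P(Y=1).
PAF = (0.49562 − 0.359) / 0.49562 ≈ 0.2757

PAF ≈ 0.276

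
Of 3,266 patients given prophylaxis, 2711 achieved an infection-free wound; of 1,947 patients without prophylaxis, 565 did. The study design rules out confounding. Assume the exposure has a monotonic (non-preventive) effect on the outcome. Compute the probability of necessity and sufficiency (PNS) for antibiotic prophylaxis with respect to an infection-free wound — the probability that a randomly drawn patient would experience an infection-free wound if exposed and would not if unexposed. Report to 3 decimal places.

p₁ = P(outcome | exposed) = 2711/3266 = 0.83007
p₀ = P(outcome | unexposed) = 565/1947 = 0.29019
Under exogeneity and monotonicity, PNS = p₁ − p₀.
PNS = 0.83007 − 0.29019 = 0.53988

PNS ≈ 0.540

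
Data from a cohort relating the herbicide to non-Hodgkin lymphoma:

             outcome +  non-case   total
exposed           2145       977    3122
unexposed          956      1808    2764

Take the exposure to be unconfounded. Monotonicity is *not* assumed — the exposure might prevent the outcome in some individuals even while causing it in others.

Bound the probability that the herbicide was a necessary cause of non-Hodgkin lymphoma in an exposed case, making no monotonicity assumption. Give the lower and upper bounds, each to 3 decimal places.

p₁ = P(outcome | exposed) = 2145/3122 = 0.68706
p₀ = P(outcome | unexposed) = 956/2764 = 0.34588
Under exogeneity alone the bounds on PN are max{0,(p₁−p₀)/p₁} ≤ PN ≤ min{1,(1−p₀)/p₁}.
  lower = (p₁ − p₀)/p₁ = 0.34118 / 0.68706 ≈ 0.4966
  upper = min{1, (1 − p₀)/p₁} = 0.65412 / 0.68706 ≈ 0.9521

0.497 ≤ PN ≤ 0.952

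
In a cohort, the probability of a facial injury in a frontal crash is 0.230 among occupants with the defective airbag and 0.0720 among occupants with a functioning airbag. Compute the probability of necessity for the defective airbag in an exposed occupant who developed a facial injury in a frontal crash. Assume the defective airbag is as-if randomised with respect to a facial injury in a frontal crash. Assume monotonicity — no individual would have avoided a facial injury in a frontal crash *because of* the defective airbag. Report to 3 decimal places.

Let p₁ = 0.23, p₀ = 0.072.
Under exogeneity and monotonicity, PN = (p₁ − p₀) / p₁.
PN = (0.23 − 0.072) / 0.23 = 0.158 / 0.23 ≈ 0.6870

PN ≈ 0.687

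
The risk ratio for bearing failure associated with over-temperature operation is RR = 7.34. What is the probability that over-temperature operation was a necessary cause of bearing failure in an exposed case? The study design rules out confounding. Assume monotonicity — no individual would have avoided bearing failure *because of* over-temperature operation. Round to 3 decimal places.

PN ≈ 0.864

Under exogeneity and monotonicity, PN = (RR − 1) / RR = 1 − 1/RR.
PN = (7.34 − 1) / 7.34 = 6.34 / 7.34 ≈ 0.8638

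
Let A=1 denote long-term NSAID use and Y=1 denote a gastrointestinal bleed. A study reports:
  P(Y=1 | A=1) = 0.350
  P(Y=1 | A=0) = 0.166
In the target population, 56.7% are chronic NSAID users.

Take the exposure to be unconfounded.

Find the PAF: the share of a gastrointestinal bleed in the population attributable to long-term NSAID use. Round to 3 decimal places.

PAF ≈ 0.386

Let p₁ = 0.35, p₀ = 0.166.
Overall risk P(Y=1) = π·p₁ + (1−π)·p₀ = 0.567×0.35 + 0.433×0.166 = 0.27033.
Under exogeneity, PAF = [P(Y=1) − p₀] / P(Y=1).
PAF = (0.27033 − 0.166) / 0.27033 ≈ 0.3859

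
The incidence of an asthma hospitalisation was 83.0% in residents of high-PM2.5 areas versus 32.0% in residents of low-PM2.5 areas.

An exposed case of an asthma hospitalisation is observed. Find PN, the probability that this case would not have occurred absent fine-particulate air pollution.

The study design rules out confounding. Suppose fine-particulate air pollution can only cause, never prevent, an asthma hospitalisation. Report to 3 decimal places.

p₁ = 0.83, p₀ = 0.32.
Under exogeneity and monotonicity, PN = (p₁ − p₀) / p₁.
PN = (0.83 − 0.32) / 0.83 = 0.51 / 0.83 ≈ 0.6145

PN ≈ 0.614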